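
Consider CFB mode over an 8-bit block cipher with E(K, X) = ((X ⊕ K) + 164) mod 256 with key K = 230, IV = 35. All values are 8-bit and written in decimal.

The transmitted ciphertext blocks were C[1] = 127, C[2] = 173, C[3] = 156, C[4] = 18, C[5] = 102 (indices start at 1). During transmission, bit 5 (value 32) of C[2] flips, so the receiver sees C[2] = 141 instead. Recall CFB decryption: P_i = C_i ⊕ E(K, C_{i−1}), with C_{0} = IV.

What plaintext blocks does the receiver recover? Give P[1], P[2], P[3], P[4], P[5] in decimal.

Only C[2] changed, to 141. In CFB, a change in C_i flips the same bit in P_i and garbles P_{i+1}. Decrypting the received ciphertext:
P[1]: E(K, 35) = 105; 127 ⊕ 105 = 22.
P[2]: E(K, 127) = 61; 141 ⊕ 61 = 176.
P[3]: E(K, 141) = 15; 156 ⊕ 15 = 147.
P[4]: E(K, 156) = 30; 18 ⊕ 30 = 12.
P[5]: E(K, 18) = 152; 102 ⊕ 152 = 254.
Blocks that differ from the original plaintext: P[2], P[3].

P[1] = 22, P[2] = 176, P[3] = 147, P[4] = 12, P[5] = 254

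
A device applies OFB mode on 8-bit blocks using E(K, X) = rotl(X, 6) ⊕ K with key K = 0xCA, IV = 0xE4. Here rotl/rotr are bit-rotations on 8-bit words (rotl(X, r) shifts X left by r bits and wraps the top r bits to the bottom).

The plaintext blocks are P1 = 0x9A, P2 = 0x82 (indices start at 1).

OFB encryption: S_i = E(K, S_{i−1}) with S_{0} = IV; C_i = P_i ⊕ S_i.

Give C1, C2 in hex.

C1 = 0x69, C2 = 0xB4

C1: S = E(K, 0xE4) = 0xF3; 0x9A ⊕ 0xF3 = 0x69.
C2: S = E(K, 0xF3) = 0x36; 0x82 ⊕ 0x36 = 0xB4.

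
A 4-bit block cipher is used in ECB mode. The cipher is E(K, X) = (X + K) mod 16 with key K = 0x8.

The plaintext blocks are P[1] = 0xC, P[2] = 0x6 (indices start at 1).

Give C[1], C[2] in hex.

C[1] = 0x4, C[2] = 0xE

ECB encryption: C_i = E(K, P_i).
C[1]: E(K, 0xC) = 0x4.
C[2]: E(K, 0x6) = 0xE.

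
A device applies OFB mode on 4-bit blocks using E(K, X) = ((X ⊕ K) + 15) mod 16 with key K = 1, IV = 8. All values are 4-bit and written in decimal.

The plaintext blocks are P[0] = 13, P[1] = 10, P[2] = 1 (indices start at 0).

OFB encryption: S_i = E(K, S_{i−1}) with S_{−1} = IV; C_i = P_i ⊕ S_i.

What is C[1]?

C[0]: S = E(K, 8) = 8; 13 ⊕ 8 = 5.
C[1]: S = E(K, 8) = 8; 10 ⊕ 8 = 2.

C[1] = 2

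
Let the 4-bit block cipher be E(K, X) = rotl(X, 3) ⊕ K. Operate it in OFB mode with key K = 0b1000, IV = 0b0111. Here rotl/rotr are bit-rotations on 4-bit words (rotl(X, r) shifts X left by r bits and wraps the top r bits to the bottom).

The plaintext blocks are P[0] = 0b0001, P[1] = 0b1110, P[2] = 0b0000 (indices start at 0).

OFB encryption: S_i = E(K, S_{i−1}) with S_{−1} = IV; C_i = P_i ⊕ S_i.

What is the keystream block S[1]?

0b0001

C[0]: S = E(K, 0b0111) = 0b0011; 0b0001 ⊕ 0b0011 = 0b0010.
C[1]: S = E(K, 0b0011) = 0b0001; 0b1110 ⊕ 0b0001 = 0b1111.
So S[1] = 0b0001.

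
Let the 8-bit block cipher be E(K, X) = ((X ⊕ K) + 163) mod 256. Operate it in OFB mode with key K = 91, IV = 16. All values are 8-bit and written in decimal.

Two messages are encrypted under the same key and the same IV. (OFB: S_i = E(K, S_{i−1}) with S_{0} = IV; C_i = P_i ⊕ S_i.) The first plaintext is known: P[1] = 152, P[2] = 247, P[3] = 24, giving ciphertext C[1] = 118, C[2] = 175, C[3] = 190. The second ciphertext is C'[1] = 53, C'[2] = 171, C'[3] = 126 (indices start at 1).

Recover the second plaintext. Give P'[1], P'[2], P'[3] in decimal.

In OFB with a reused IV, both messages share the same keystream S_i, so C_i ⊕ C'_i = P_i ⊕ P'_i and thus P'_i = P_i ⊕ C_i ⊕ C'_i.
P'[1]: 152 ⊕ 118 ⊕ 53 = 219.
P'[2]: 247 ⊕ 175 ⊕ 171 = 243.
P'[3]: 24 ⊕ 190 ⊕ 126 = 216.

P'[1] = 219, P'[2] = 243, P'[3] = 216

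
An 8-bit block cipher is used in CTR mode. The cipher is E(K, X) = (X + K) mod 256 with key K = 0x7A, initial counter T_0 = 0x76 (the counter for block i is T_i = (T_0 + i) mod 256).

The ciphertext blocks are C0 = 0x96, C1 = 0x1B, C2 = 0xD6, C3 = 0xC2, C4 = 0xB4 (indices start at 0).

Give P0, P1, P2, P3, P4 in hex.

P0 = 0x66, P1 = 0xEA, P2 = 0x24, P3 = 0x31, P4 = 0x40

CTR decryption: S_i = E(K, T_i) where T_i is the counter for block i; P_i = C_i ⊕ S_i.
P0: T = 0x76, S = E(K, T) = 0xF0; 0x96 ⊕ 0xF0 = 0x66.
P1: T = 0x77, S = E(K, T) = 0xF1; 0x1B ⊕ 0xF1 = 0xEA.
P2: T = 0x78, S = E(K, T) = 0xF2; 0xD6 ⊕ 0xF2 = 0x24.
P3: T = 0x79, S = E(K, T) = 0xF3; 0xC2 ⊕ 0xF3 = 0x31.
P4: T = 0x7A, S = E(K, T) = 0xF4; 0xB4 ⊕ 0xF4 = 0x40.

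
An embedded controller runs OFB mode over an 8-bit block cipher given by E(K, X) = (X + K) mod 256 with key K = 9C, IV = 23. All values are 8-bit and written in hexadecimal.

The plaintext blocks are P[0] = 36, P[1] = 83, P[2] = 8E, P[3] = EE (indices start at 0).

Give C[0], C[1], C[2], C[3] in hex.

OFB encryption: S_i = E(K, S_{i−1}) with S_{−1} = IV; C_i = P_i ⊕ S_i.
C[0]: S = E(K, 23) = BF; 36 ⊕ BF = 89.
C[1]: S = E(K, BF) = 5B; 83 ⊕ 5B = D8.
C[2]: S = E(K, 5B) = F7; 8E ⊕ F7 = 79.
C[3]: S = E(K, F7) = 93; EE ⊕ 93 = 7D.

C[0] = 89, C[1] = D8, C[2] = 79, C[3] = 7D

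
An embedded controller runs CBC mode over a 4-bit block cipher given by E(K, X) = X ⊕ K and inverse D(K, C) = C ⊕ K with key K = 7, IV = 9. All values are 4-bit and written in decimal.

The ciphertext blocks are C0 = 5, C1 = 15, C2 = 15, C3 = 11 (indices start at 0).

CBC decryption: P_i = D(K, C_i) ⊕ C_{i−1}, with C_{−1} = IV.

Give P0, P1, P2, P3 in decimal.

P0: D(K, 5) = 2; 2 ⊕ 9 = 11.
P1: D(K, 15) = 8; 8 ⊕ 5 = 13.
P2: D(K, 15) = 8; 8 ⊕ 15 = 7.
P3: D(K, 11) = 12; 12 ⊕ 15 = 3.

P0 = 11, P1 = 13, P2 = 7, P3 = 3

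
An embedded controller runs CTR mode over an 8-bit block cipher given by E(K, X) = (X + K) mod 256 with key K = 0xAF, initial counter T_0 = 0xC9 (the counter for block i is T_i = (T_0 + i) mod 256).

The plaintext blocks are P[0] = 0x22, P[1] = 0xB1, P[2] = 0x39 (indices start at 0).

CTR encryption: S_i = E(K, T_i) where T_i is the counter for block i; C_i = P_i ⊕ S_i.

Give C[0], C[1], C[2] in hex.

C[0]: T = 0xC9, S = E(K, T) = 0x78; 0x22 ⊕ 0x78 = 0x5A.
C[1]: T = 0xCA, S = E(K, T) = 0x79; 0xB1 ⊕ 0x79 = 0xC8.
C[2]: T = 0xCB, S = E(K, T) = 0x7A; 0x39 ⊕ 0x7A = 0x43.

C[0] = 0x5A, C[1] = 0xC8, C[2] = 0x43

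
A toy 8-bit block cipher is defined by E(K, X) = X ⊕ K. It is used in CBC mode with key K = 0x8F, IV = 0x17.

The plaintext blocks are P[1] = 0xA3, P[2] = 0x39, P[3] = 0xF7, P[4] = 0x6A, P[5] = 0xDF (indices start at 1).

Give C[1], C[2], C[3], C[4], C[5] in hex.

C[1] = 0x3B, C[2] = 0x8D, C[3] = 0xF5, C[4] = 0x10, C[5] = 0x40

CBC encryption: C_i = E(K, P_i ⊕ C_{i−1}), with C_{0} = IV.
C[1]: P[1] ⊕ 0x17 = 0xB4; E(K, 0xB4) = 0x3B.
C[2]: P[2] ⊕ 0x3B = 0x02; E(K, 0x02) = 0x8D.
C[3]: P[3] ⊕ 0x8D = 0x7A; E(K, 0x7A) = 0xF5.
C[4]: P[4] ⊕ 0xF5 = 0x9F; E(K, 0x9F) = 0x10.
C[5]: P[5] ⊕ 0x10 = 0xCF; E(K, 0xCF) = 0x40.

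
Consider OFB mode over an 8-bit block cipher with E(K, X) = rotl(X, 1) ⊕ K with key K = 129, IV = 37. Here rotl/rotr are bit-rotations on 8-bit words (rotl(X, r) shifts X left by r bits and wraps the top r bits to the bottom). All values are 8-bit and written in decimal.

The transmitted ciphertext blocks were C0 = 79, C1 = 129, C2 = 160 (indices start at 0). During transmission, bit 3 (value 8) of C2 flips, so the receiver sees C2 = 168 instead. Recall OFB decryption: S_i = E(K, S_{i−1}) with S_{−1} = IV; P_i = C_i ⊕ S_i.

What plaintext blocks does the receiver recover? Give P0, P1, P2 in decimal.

Only C2 changed, to 168. In OFB, a change in C_i flips the same bit in P_i only; the keystream is unaffected. Decrypting the received ciphertext:
P0: S = E(K, 37) = 203; 79 ⊕ 203 = 132.
P1: S = E(K, 203) = 22; 129 ⊕ 22 = 151.
P2: S = E(K, 22) = 173; 168 ⊕ 173 = 5.
Blocks that differ from the original plaintext: P2.

P0 = 132, P1 = 151, P2 = 5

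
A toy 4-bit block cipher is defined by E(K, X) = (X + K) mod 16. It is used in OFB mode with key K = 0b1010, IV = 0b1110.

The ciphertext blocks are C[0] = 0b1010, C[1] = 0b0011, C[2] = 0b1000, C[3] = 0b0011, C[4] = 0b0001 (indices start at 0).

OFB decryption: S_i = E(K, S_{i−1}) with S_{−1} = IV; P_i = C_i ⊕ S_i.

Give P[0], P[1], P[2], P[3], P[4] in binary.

P[0]: S = E(K, 0b1110) = 0b1000; 0b1010 ⊕ 0b1000 = 0b0010.
P[1]: S = E(K, 0b1000) = 0b0010; 0b0011 ⊕ 0b0010 = 0b0001.
P[2]: S = E(K, 0b0010) = 0b1100; 0b1000 ⊕ 0b1100 = 0b0100.
P[3]: S = E(K, 0b1100) = 0b0110; 0b0011 ⊕ 0b0110 = 0b0101.
P[4]: S = E(K, 0b0110) = 0b0000; 0b0001 ⊕ 0b0000 = 0b0001.

P[0] = 0b0010, P[1] = 0b0001, P[2] = 0b0100, P[3] = 0b0101, P[4] = 0b0001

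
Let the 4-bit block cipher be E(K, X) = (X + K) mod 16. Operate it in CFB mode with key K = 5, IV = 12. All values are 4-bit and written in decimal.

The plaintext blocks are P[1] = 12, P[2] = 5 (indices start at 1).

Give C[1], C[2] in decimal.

C[1] = 13, C[2] = 7

CFB encryption: C_i = P_i ⊕ E(K, C_{i−1}), with C_{0} = IV.
C[1]: E(K, 12) = 1; 12 ⊕ 1 = 13.
C[2]: E(K, 13) = 2; 5 ⊕ 2 = 7.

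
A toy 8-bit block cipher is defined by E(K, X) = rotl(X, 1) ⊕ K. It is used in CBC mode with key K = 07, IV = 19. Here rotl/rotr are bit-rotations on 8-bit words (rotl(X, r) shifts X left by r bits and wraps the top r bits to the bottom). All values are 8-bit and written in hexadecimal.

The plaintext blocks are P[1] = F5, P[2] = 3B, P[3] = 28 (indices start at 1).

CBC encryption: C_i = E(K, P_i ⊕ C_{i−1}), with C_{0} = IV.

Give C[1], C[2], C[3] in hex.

C[1] = DE, C[2] = CC, C[3] = CE

C[1]: P[1] ⊕ 19 = EC; E(K, EC) = DE.
C[2]: P[2] ⊕ DE = E5; E(K, E5) = CC.
C[3]: P[3] ⊕ CC = E4; E(K, E4) = CE.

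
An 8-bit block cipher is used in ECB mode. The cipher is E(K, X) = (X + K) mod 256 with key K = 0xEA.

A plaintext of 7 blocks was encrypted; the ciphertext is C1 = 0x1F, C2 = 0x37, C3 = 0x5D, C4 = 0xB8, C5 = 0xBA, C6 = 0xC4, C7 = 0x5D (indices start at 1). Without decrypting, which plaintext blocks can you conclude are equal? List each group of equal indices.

P3 = P7

ECB encrypts each block independently with the same key, so equal ciphertext blocks imply equal plaintext blocks.
C3 = C7 = 0x5D, so P3 = P7.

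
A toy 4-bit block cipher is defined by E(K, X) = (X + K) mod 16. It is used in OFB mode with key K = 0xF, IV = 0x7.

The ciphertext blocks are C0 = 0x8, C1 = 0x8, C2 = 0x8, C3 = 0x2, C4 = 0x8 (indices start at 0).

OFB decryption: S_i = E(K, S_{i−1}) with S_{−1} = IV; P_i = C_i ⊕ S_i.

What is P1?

P0: S = E(K, 0x7) = 0x6; 0x8 ⊕ 0x6 = 0xE.
P1: S = E(K, 0x6) = 0x5; 0x8 ⊕ 0x5 = 0xD.

P1 = 0xD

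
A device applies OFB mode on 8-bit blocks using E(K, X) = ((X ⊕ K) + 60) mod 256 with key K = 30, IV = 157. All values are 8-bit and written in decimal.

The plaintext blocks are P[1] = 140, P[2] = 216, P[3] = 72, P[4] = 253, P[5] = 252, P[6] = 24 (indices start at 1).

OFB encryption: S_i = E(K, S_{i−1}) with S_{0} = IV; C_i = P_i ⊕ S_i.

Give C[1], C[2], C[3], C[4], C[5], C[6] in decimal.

C[1] = 51, C[2] = 5, C[3] = 183, C[4] = 224, C[5] = 195, C[6] = 69

C[1]: S = E(K, 157) = 191; 140 ⊕ 191 = 51.
C[2]: S = E(K, 191) = 221; 216 ⊕ 221 = 5.
C[3]: S = E(K, 221) = 255; 72 ⊕ 255 = 183.
C[4]: S = E(K, 255) = 29; 253 ⊕ 29 = 224.
C[5]: S = E(K, 29) = 63; 252 ⊕ 63 = 195.
C[6]: S = E(K, 63) = 93; 24 ⊕ 93 = 69.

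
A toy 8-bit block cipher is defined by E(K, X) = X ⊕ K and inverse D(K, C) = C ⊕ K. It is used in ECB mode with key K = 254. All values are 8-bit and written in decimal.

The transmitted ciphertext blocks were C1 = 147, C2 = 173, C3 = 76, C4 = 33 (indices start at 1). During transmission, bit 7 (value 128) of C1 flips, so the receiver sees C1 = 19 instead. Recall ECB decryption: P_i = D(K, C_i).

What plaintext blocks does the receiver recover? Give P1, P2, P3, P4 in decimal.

Only C1 changed, to 19. In ECB, a change in C_i affects only P_i. Decrypting the received ciphertext:
P1: D(K, 19) = 237.
P2: D(K, 173) = 83.
P3: D(K, 76) = 178.
P4: D(K, 33) = 223.
Blocks that differ from the original plaintext: P1.

P1 = 237, P2 = 83, P3 = 178, P4 = 223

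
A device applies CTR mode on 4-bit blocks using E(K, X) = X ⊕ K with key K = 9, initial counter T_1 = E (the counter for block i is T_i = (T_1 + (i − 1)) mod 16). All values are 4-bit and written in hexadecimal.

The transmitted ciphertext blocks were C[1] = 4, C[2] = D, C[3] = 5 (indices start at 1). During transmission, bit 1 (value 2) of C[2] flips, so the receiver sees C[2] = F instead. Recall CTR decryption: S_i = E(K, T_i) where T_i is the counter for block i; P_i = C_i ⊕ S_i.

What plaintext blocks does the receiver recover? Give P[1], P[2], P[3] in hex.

P[1] = 3, P[2] = 9, P[3] = C

Only C[2] changed, to F. In CTR, a change in C_i flips the same bit in P_i only; the keystream is unaffected. Decrypting the received ciphertext:
P[1]: T = E, S = E(K, T) = 7; 4 ⊕ 7 = 3.
P[2]: T = F, S = E(K, T) = 6; F ⊕ 6 = 9.
P[3]: T = 0, S = E(K, T) = 9; 5 ⊕ 9 = C.
Blocks that differ from the original plaintext: P[2].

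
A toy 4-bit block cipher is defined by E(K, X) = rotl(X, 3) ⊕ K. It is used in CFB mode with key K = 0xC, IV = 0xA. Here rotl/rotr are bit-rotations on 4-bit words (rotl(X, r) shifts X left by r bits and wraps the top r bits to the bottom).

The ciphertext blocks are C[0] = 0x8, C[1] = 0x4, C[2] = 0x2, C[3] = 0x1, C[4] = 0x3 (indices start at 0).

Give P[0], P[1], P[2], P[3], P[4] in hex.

P[0] = 0x1, P[1] = 0xC, P[2] = 0xC, P[3] = 0xC, P[4] = 0x7

CFB decryption: P_i = C_i ⊕ E(K, C_{i−1}), with C_{−1} = IV.
P[0]: E(K, 0xA) = 0x9; 0x8 ⊕ 0x9 = 0x1.
P[1]: E(K, 0x8) = 0x8; 0x4 ⊕ 0x8 = 0xC.
P[2]: E(K, 0x4) = 0xE; 0x2 ⊕ 0xE = 0xC.
P[3]: E(K, 0x2) = 0xD; 0x1 ⊕ 0xD = 0xC.
P[4]: E(K, 0x1) = 0x4; 0x3 ⊕ 0x4 = 0x7.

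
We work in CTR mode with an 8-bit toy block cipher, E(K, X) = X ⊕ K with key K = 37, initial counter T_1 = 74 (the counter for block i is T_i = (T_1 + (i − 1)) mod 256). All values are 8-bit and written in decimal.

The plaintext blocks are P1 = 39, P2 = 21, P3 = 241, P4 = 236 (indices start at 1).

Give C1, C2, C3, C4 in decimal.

C1 = 72, C2 = 123, C3 = 152, C4 = 132

CTR encryption: S_i = E(K, T_i) where T_i is the counter for block i; C_i = P_i ⊕ S_i.
C1: T = 74, S = E(K, T) = 111; 39 ⊕ 111 = 72.
C2: T = 75, S = E(K, T) = 110; 21 ⊕ 110 = 123.
C3: T = 76, S = E(K, T) = 105; 241 ⊕ 105 = 152.
C4: T = 77, S = E(K, T) = 104; 236 ⊕ 104 = 132.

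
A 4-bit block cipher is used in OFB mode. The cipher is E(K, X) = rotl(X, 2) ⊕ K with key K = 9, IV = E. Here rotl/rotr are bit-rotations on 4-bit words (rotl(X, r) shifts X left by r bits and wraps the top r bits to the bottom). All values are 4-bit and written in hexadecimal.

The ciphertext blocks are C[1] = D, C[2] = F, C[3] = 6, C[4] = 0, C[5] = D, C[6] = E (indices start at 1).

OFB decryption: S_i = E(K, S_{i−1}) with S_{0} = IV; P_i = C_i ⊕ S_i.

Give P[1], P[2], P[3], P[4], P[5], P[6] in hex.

P[1]: S = E(K, E) = 2; D ⊕ 2 = F.
P[2]: S = E(K, 2) = 1; F ⊕ 1 = E.
P[3]: S = E(K, 1) = D; 6 ⊕ D = B.
P[4]: S = E(K, D) = E; 0 ⊕ E = E.
P[5]: S = E(K, E) = 2; D ⊕ 2 = F.
P[6]: S = E(K, 2) = 1; E ⊕ 1 = F.

P[1] = F, P[2] = E, P[3] = B, P[4] = E, P[5] = F, P[6] = F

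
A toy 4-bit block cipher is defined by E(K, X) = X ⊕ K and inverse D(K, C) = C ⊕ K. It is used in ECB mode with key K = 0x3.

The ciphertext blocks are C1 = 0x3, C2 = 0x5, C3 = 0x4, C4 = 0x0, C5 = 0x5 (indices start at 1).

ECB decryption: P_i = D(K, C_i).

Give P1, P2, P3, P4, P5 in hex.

P1 = 0x0, P2 = 0x6, P3 = 0x7, P4 = 0x3, P5 = 0x6

P1: D(K, 0x3) = 0x0.
P2: D(K, 0x5) = 0x6.
P3: D(K, 0x4) = 0x7.
P4: D(K, 0x0) = 0x3.
P5: D(K, 0x5) = 0x6.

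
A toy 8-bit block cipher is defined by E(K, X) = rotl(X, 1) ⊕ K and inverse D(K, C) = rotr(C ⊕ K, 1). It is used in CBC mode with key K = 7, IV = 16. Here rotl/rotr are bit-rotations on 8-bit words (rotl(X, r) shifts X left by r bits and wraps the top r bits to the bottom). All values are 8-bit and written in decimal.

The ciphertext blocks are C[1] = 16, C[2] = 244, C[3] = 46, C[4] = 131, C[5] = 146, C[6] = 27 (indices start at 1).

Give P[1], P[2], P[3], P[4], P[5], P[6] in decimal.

P[1] = 155, P[2] = 233, P[3] = 96, P[4] = 108, P[5] = 73, P[6] = 156

CBC decryption: P_i = D(K, C_i) ⊕ C_{i−1}, with C_{0} = IV.
P[1]: D(K, 16) = 139; 139 ⊕ 16 = 155.
P[2]: D(K, 244) = 249; 249 ⊕ 16 = 233.
P[3]: D(K, 46) = 148; 148 ⊕ 244 = 96.
P[4]: D(K, 131) = 66; 66 ⊕ 46 = 108.
P[5]: D(K, 146) = 202; 202 ⊕ 131 = 73.
P[6]: D(K, 27) = 14; 14 ⊕ 146 = 156.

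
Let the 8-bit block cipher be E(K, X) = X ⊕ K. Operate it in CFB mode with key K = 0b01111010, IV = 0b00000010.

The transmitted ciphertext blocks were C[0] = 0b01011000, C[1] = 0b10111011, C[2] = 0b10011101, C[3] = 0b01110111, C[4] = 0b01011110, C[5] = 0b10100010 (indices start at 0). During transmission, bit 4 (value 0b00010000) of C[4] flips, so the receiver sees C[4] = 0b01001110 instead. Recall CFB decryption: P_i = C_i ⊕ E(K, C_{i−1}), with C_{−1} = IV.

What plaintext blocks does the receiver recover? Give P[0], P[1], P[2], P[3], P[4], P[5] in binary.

P[0] = 0b00100000, P[1] = 0b10011001, P[2] = 0b01011100, P[3] = 0b10010000, P[4] = 0b01000011, P[5] = 0b10010110

Only C[4] changed, to 0b01001110. In CFB, a change in C_i flips the same bit in P_i and garbles P_{i+1}. Decrypting the received ciphertext:
P[0]: E(K, 0b00000010) = 0b01111000; 0b01011000 ⊕ 0b01111000 = 0b00100000.
P[1]: E(K, 0b01011000) = 0b00100010; 0b10111011 ⊕ 0b00100010 = 0b10011001.
P[2]: E(K, 0b10111011) = 0b11000001; 0b10011101 ⊕ 0b11000001 = 0b01011100.
P[3]: E(K, 0b10011101) = 0b11100111; 0b01110111 ⊕ 0b11100111 = 0b10010000.
P[4]: E(K, 0b01110111) = 0b00001101; 0b01001110 ⊕ 0b00001101 = 0b01000011.
P[5]: E(K, 0b01001110) = 0b00110100; 0b10100010 ⊕ 0b00110100 = 0b10010110.
Blocks that differ from the original plaintext: P[4], P[5].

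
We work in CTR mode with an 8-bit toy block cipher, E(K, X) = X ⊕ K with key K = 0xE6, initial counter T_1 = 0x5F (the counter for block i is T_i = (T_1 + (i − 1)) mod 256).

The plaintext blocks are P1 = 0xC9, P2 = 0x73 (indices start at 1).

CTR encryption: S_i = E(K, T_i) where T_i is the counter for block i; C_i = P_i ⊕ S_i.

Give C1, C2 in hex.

C1: T = 0x5F, S = E(K, T) = 0xB9; 0xC9 ⊕ 0xB9 = 0x70.
C2: T = 0x60, S = E(K, T) = 0x86; 0x73 ⊕ 0x86 = 0xF5.

C1 = 0x70, C2 = 0xF5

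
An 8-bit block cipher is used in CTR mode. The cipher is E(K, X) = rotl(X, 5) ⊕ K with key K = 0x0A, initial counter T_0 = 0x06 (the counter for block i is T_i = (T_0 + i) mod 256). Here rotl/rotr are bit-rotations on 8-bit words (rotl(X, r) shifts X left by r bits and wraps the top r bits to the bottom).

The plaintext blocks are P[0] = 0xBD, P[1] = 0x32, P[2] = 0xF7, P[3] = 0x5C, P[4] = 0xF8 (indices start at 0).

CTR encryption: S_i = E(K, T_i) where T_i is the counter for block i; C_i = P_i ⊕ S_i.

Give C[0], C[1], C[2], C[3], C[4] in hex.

C[0]: T = 0x06, S = E(K, T) = 0xCA; 0xBD ⊕ 0xCA = 0x77.
C[1]: T = 0x07, S = E(K, T) = 0xEA; 0x32 ⊕ 0xEA = 0xD8.
C[2]: T = 0x08, S = E(K, T) = 0x0B; 0xF7 ⊕ 0x0B = 0xFC.
C[3]: T = 0x09, S = E(K, T) = 0x2B; 0x5C ⊕ 0x2B = 0x77.
C[4]: T = 0x0A, S = E(K, T) = 0x4B; 0xF8 ⊕ 0x4B = 0xB3.

C[0] = 0x77, C[1] = 0xD8, C[2] = 0xFC, C[3] = 0x77, C[4] = 0xB3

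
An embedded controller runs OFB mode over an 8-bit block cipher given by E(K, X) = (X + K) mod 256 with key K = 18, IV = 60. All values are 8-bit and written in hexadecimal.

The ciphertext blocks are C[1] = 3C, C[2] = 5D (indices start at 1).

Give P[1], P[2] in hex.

P[1] = 44, P[2] = CD

OFB decryption: S_i = E(K, S_{i−1}) with S_{0} = IV; P_i = C_i ⊕ S_i.
P[1]: S = E(K, 60) = 78; 3C ⊕ 78 = 44.
P[2]: S = E(K, 78) = 90; 5D ⊕ 90 = CD.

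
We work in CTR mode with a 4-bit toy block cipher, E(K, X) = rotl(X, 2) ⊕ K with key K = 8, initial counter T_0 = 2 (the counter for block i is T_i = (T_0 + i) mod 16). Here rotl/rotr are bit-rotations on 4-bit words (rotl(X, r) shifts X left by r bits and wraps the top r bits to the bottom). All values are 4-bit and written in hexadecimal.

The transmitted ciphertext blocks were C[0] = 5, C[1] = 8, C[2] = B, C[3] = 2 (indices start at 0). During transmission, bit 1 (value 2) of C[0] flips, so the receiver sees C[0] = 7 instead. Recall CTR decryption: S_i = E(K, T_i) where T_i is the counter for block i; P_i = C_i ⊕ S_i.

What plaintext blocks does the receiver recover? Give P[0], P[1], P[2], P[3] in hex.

Only C[0] changed, to 7. In CTR, a change in C_i flips the same bit in P_i only; the keystream is unaffected. Decrypting the received ciphertext:
P[0]: T = 2, S = E(K, T) = 0; 7 ⊕ 0 = 7.
P[1]: T = 3, S = E(K, T) = 4; 8 ⊕ 4 = C.
P[2]: T = 4, S = E(K, T) = 9; B ⊕ 9 = 2.
P[3]: T = 5, S = E(K, T) = D; 2 ⊕ D = F.
Blocks that differ from the original plaintext: P[0].

P[0] = 7, P[1] = C, P[2] = 2, P[3] = F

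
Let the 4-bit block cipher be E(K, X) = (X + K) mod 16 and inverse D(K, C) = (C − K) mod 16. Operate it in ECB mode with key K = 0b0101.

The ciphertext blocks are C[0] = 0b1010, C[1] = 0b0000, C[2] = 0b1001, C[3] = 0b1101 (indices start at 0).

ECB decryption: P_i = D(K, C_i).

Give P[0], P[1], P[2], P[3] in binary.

P[0]: D(K, 0b1010) = 0b0101.
P[1]: D(K, 0b0000) = 0b1011.
P[2]: D(K, 0b1001) = 0b0100.
P[3]: D(K, 0b1101) = 0b1000.

P[0] = 0b0101, P[1] = 0b1011, P[2] = 0b0100, P[3] = 0b1000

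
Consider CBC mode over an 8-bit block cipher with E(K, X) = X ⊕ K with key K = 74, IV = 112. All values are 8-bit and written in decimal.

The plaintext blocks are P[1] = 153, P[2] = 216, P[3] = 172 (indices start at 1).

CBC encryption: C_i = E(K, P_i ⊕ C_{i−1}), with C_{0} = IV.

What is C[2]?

C[1]: P[1] ⊕ 112 = 233; E(K, 233) = 163.
C[2]: P[2] ⊕ 163 = 123; E(K, 123) = 49.

C[2] = 49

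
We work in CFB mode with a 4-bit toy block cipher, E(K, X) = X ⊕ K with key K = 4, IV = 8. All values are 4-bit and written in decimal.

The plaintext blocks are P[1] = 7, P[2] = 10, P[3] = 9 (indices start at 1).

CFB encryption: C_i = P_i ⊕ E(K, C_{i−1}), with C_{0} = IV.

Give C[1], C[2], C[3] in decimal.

C[1]: E(K, 8) = 12; 7 ⊕ 12 = 11.
C[2]: E(K, 11) = 15; 10 ⊕ 15 = 5.
C[3]: E(K, 5) = 1; 9 ⊕ 1 = 8.

C[1] = 11, C[2] = 5, C[3] = 8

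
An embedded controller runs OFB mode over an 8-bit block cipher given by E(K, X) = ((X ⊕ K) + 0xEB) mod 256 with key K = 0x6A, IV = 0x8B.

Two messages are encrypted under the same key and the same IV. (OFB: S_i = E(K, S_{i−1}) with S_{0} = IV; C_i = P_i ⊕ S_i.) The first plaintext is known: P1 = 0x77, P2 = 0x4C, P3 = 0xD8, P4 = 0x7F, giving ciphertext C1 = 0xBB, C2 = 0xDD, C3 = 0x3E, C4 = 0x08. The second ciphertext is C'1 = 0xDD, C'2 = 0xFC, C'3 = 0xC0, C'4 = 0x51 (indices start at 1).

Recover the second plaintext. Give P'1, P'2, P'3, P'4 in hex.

In OFB with a reused IV, both messages share the same keystream S_i, so C_i ⊕ C'_i = P_i ⊕ P'_i and thus P'_i = P_i ⊕ C_i ⊕ C'_i.
P'1: 0x77 ⊕ 0xBB ⊕ 0xDD = 0x11.
P'2: 0x4C ⊕ 0xDD ⊕ 0xFC = 0x6D.
P'3: 0xD8 ⊕ 0x3E ⊕ 0xC0 = 0x26.
P'4: 0x7F ⊕ 0x08 ⊕ 0x51 = 0x26.

P'1 = 0x11, P'2 = 0x6D, P'3 = 0x26, P'4 = 0x26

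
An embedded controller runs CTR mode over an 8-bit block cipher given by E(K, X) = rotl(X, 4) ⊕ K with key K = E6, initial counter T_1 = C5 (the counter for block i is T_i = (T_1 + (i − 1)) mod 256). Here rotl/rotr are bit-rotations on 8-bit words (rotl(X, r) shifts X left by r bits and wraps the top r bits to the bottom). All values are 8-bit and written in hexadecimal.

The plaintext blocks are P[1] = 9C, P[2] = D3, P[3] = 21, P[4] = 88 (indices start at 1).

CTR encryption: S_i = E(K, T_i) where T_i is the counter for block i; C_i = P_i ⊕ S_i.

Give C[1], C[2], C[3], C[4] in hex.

C[1]: T = C5, S = E(K, T) = BA; 9C ⊕ BA = 26.
C[2]: T = C6, S = E(K, T) = 8A; D3 ⊕ 8A = 59.
C[3]: T = C7, S = E(K, T) = 9A; 21 ⊕ 9A = BB.
C[4]: T = C8, S = E(K, T) = 6A; 88 ⊕ 6A = E2.

C[1] = 26, C[2] = 59, C[3] = BB, C[4] = E2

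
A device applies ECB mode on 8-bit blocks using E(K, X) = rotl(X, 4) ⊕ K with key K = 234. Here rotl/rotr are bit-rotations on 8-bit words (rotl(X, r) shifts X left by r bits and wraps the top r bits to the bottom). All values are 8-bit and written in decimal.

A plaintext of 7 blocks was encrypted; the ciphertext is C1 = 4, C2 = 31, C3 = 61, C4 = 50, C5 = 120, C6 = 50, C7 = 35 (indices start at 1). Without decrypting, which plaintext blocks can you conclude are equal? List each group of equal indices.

ECB encrypts each block independently with the same key, so equal ciphertext blocks imply equal plaintext blocks.
C4 = C6 = 50, so P4 = P6.

P4 = P6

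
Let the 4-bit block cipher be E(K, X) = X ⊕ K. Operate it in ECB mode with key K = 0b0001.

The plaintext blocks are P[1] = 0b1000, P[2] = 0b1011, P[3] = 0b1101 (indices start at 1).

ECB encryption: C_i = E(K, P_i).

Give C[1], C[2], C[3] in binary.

C[1]: E(K, 0b1000) = 0b1001.
C[2]: E(K, 0b1011) = 0b1010.
C[3]: E(K, 0b1101) = 0b1100.

C[1] = 0b1001, C[2] = 0b1010, C[3] = 0b1100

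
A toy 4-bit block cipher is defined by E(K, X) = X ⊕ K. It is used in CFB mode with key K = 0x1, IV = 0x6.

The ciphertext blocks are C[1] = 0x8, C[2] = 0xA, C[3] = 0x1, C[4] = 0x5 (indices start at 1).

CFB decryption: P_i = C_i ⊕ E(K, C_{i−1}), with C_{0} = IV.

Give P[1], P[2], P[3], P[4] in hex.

P[1] = 0xF, P[2] = 0x3, P[3] = 0xA, P[4] = 0x5

P[1]: E(K, 0x6) = 0x7; 0x8 ⊕ 0x7 = 0xF.
P[2]: E(K, 0x8) = 0x9; 0xA ⊕ 0x9 = 0x3.
P[3]: E(K, 0xA) = 0xB; 0x1 ⊕ 0xB = 0xA.
P[4]: E(K, 0x1) = 0x0; 0x5 ⊕ 0x0 = 0x5.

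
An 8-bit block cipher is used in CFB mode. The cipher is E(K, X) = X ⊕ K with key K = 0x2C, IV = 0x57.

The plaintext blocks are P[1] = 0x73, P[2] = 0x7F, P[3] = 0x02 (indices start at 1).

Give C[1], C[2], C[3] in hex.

CFB encryption: C_i = P_i ⊕ E(K, C_{i−1}), with C_{0} = IV.
C[1]: E(K, 0x57) = 0x7B; 0x73 ⊕ 0x7B = 0x08.
C[2]: E(K, 0x08) = 0x24; 0x7F ⊕ 0x24 = 0x5B.
C[3]: E(K, 0x5B) = 0x77; 0x02 ⊕ 0x77 = 0x75.

C[1] = 0x08, C[2] = 0x5B, C[3] = 0x75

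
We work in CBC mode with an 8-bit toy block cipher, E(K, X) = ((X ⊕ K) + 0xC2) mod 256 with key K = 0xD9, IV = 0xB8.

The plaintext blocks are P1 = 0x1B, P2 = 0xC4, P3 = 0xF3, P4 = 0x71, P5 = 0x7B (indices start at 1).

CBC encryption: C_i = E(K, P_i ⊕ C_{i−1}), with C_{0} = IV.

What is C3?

C3 = 0x8B

C1: P1 ⊕ 0xB8 = 0xA3; E(K, 0xA3) = 0x3C.
C2: P2 ⊕ 0x3C = 0xF8; E(K, 0xF8) = 0xE3.
C3: P3 ⊕ 0xE3 = 0x10; E(K, 0x10) = 0x8B.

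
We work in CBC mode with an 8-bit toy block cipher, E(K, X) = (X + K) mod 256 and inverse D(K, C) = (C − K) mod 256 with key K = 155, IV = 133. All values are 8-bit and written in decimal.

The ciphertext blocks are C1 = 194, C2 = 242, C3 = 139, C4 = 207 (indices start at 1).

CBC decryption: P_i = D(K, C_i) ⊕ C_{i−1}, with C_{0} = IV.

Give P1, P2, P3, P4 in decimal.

P1 = 162, P2 = 149, P3 = 2, P4 = 191

P1: D(K, 194) = 39; 39 ⊕ 133 = 162.
P2: D(K, 242) = 87; 87 ⊕ 194 = 149.
P3: D(K, 139) = 240; 240 ⊕ 242 = 2.
P4: D(K, 207) = 52; 52 ⊕ 139 = 191.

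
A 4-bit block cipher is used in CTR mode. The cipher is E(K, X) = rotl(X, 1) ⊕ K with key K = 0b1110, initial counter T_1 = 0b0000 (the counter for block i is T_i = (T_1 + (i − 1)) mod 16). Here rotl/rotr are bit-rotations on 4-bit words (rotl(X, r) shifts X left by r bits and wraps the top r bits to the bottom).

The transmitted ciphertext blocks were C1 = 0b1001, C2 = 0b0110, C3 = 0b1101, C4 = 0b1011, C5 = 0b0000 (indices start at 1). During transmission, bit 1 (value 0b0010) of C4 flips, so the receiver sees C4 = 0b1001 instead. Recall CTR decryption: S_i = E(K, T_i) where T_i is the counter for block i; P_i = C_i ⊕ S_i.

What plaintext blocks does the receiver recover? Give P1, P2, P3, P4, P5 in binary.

P1 = 0b0111, P2 = 0b1010, P3 = 0b0111, P4 = 0b0001, P5 = 0b0110

Only C4 changed, to 0b1001. In CTR, a change in C_i flips the same bit in P_i only; the keystream is unaffected. Decrypting the received ciphertext:
P1: T = 0b0000, S = E(K, T) = 0b1110; 0b1001 ⊕ 0b1110 = 0b0111.
P2: T = 0b0001, S = E(K, T) = 0b1100; 0b0110 ⊕ 0b1100 = 0b1010.
P3: T = 0b0010, S = E(K, T) = 0b1010; 0b1101 ⊕ 0b1010 = 0b0111.
P4: T = 0b0011, S = E(K, T) = 0b1000; 0b1001 ⊕ 0b1000 = 0b0001.
P5: T = 0b0100, S = E(K, T) = 0b0110; 0b0000 ⊕ 0b0110 = 0b0110.
Blocks that differ from the original plaintext: P4.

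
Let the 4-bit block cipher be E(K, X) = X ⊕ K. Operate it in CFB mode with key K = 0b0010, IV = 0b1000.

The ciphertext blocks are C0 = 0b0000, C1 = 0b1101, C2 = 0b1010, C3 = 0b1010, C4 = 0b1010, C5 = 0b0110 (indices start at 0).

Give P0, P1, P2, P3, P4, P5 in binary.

CFB decryption: P_i = C_i ⊕ E(K, C_{i−1}), with C_{−1} = IV.
P0: E(K, 0b1000) = 0b1010; 0b0000 ⊕ 0b1010 = 0b1010.
P1: E(K, 0b0000) = 0b0010; 0b1101 ⊕ 0b0010 = 0b1111.
P2: E(K, 0b1101) = 0b1111; 0b1010 ⊕ 0b1111 = 0b0101.
P3: E(K, 0b1010) = 0b1000; 0b1010 ⊕ 0b1000 = 0b0010.
P4: E(K, 0b1010) = 0b1000; 0b1010 ⊕ 0b1000 = 0b0010.
P5: E(K, 0b1010) = 0b1000; 0b0110 ⊕ 0b1000 = 0b1110.

P0 = 0b1010, P1 = 0b1111, P2 = 0b0101, P3 = 0b0010, P4 = 0b0010, P5 = 0b1110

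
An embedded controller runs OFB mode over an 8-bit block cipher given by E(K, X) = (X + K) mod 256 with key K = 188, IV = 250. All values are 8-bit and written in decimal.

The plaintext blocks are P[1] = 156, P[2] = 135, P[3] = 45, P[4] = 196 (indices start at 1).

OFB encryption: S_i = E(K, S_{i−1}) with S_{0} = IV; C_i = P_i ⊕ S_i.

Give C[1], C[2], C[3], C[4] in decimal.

C[1]: S = E(K, 250) = 182; 156 ⊕ 182 = 42.
C[2]: S = E(K, 182) = 114; 135 ⊕ 114 = 245.
C[3]: S = E(K, 114) = 46; 45 ⊕ 46 = 3.
C[4]: S = E(K, 46) = 234; 196 ⊕ 234 = 46.

C[1] = 42, C[2] = 245, C[3] = 3, C[4] = 46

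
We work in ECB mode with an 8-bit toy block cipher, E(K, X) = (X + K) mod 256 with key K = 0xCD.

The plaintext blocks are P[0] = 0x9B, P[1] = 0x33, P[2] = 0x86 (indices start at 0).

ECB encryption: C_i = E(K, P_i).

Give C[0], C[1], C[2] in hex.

C[0]: E(K, 0x9B) = 0x68.
C[1]: E(K, 0x33) = 0x00.
C[2]: E(K, 0x86) = 0x53.

C[0] = 0x68, C[1] = 0x00, C[2] = 0x53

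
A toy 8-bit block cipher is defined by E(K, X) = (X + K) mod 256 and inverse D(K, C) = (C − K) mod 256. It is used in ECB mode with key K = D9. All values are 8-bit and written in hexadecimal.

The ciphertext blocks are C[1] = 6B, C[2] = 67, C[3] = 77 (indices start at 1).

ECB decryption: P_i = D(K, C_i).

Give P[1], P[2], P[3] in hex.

P[1]: D(K, 6B) = 92.
P[2]: D(K, 67) = 8E.
P[3]: D(K, 77) = 9E.

P[1] = 92, P[2] = 8E, P[3] = 9E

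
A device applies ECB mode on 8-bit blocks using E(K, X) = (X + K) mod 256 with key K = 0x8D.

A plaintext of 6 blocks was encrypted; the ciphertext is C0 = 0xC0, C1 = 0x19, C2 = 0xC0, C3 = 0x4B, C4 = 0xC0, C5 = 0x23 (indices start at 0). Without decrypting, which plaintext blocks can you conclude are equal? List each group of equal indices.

ECB encrypts each block independently with the same key, so equal ciphertext blocks imply equal plaintext blocks.
C0 = C2 = C4 = 0xC0, so P0 = P2 = P4.

P0 = P2 = P4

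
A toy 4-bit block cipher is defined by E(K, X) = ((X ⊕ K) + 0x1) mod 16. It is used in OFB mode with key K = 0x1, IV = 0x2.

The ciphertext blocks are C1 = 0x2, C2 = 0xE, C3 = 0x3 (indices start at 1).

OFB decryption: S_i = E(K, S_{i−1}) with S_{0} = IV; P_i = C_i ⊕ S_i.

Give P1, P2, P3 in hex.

P1 = 0x6, P2 = 0x8, P3 = 0xB

P1: S = E(K, 0x2) = 0x4; 0x2 ⊕ 0x4 = 0x6.
P2: S = E(K, 0x4) = 0x6; 0xE ⊕ 0x6 = 0x8.
P3: S = E(K, 0x6) = 0x8; 0x3 ⊕ 0x8 = 0xB.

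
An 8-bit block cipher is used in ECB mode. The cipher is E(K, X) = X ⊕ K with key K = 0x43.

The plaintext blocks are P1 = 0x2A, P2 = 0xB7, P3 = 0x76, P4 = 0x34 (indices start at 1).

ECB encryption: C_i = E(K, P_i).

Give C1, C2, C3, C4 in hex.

C1 = 0x69, C2 = 0xF4, C3 = 0x35, C4 = 0x77

C1: E(K, 0x2A) = 0x69.
C2: E(K, 0xB7) = 0xF4.
C3: E(K, 0x76) = 0x35.
C4: E(K, 0x34) = 0x77.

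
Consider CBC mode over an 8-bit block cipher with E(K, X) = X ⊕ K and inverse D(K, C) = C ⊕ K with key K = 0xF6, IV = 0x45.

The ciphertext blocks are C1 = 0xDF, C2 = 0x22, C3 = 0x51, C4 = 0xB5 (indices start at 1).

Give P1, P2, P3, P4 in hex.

P1 = 0x6C, P2 = 0x0B, P3 = 0x85, P4 = 0x12

CBC decryption: P_i = D(K, C_i) ⊕ C_{i−1}, with C_{0} = IV.
P1: D(K, 0xDF) = 0x29; 0x29 ⊕ 0x45 = 0x6C.
P2: D(K, 0x22) = 0xD4; 0xD4 ⊕ 0xDF = 0x0B.
P3: D(K, 0x51) = 0xA7; 0xA7 ⊕ 0x22 = 0x85.
P4: D(K, 0xB5) = 0x43; 0x43 ⊕ 0x51 = 0x12.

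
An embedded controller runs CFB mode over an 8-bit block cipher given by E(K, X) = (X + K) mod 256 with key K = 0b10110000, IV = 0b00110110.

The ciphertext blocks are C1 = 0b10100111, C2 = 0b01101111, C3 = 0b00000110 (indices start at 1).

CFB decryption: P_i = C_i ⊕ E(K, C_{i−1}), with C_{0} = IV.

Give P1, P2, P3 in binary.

P1: E(K, 0b00110110) = 0b11100110; 0b10100111 ⊕ 0b11100110 = 0b01000001.
P2: E(K, 0b10100111) = 0b01010111; 0b01101111 ⊕ 0b01010111 = 0b00111000.
P3: E(K, 0b01101111) = 0b00011111; 0b00000110 ⊕ 0b00011111 = 0b00011001.

P1 = 0b01000001, P2 = 0b00111000, P3 = 0b00011001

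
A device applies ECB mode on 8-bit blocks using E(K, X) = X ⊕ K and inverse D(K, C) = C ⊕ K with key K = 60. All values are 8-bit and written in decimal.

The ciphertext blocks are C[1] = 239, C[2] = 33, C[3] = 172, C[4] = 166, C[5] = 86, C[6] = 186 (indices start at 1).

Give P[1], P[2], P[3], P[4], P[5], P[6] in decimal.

P[1] = 211, P[2] = 29, P[3] = 144, P[4] = 154, P[5] = 106, P[6] = 134

ECB decryption: P_i = D(K, C_i).
P[1]: D(K, 239) = 211.
P[2]: D(K, 33) = 29.
P[3]: D(K, 172) = 144.
P[4]: D(K, 166) = 154.
P[5]: D(K, 86) = 106.
P[6]: D(K, 186) = 134.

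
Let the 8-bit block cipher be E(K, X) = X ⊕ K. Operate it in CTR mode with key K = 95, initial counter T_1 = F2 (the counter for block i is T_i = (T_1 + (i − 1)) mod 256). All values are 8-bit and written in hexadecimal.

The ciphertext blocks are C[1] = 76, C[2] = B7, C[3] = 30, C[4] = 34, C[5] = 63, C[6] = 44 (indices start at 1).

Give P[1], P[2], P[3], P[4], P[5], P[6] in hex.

P[1] = 11, P[2] = D1, P[3] = 51, P[4] = 54, P[5] = 00, P[6] = 26

CTR decryption: S_i = E(K, T_i) where T_i is the counter for block i; P_i = C_i ⊕ S_i.
P[1]: T = F2, S = E(K, T) = 67; 76 ⊕ 67 = 11.
P[2]: T = F3, S = E(K, T) = 66; B7 ⊕ 66 = D1.
P[3]: T = F4, S = E(K, T) = 61; 30 ⊕ 61 = 51.
P[4]: T = F5, S = E(K, T) = 60; 34 ⊕ 60 = 54.
P[5]: T = F6, S = E(K, T) = 63; 63 ⊕ 63 = 00.
P[6]: T = F7, S = E(K, T) = 62; 44 ⊕ 62 = 26.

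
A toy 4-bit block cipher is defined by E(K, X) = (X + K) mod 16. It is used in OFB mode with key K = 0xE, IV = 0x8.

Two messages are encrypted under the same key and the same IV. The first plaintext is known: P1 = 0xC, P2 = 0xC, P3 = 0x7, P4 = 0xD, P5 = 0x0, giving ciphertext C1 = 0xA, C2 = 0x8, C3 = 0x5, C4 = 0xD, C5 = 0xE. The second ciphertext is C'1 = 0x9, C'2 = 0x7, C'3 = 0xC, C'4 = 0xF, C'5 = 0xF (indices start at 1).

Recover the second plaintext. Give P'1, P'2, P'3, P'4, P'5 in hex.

In OFB with a reused IV, both messages share the same keystream S_i, so C_i ⊕ C'_i = P_i ⊕ P'_i and thus P'_i = P_i ⊕ C_i ⊕ C'_i.
P'1: 0xC ⊕ 0xA ⊕ 0x9 = 0xF.
P'2: 0xC ⊕ 0x8 ⊕ 0x7 = 0x3.
P'3: 0x7 ⊕ 0x5 ⊕ 0xC = 0xE.
P'4: 0xD ⊕ 0xD ⊕ 0xF = 0xF.
P'5: 0x0 ⊕ 0xE ⊕ 0xF = 0x1.

P'1 = 0xF, P'2 = 0x3, P'3 = 0xE, P'4 = 0xF, P'5 = 0x1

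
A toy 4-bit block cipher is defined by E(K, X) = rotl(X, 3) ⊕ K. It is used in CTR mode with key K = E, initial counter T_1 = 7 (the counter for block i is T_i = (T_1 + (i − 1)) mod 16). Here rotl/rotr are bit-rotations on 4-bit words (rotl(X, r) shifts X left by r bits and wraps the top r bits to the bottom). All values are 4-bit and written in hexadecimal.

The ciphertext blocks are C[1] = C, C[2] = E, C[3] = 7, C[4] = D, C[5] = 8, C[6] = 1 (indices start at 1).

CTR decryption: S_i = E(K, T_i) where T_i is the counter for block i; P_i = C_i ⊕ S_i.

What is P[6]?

P[6]: T = C, S = E(K, T) = 8; 1 ⊕ 8 = 9.

P[6] = 9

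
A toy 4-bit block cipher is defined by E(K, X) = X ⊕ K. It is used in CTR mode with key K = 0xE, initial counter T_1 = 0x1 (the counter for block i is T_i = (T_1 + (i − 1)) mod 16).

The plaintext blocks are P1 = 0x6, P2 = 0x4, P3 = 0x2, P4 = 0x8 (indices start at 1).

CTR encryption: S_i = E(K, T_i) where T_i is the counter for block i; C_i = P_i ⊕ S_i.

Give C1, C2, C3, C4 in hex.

C1 = 0x9, C2 = 0x8, C3 = 0xF, C4 = 0x2

C1: T = 0x1, S = E(K, T) = 0xF; 0x6 ⊕ 0xF = 0x9.
C2: T = 0x2, S = E(K, T) = 0xC; 0x4 ⊕ 0xC = 0x8.
C3: T = 0x3, S = E(K, T) = 0xD; 0x2 ⊕ 0xD = 0xF.
C4: T = 0x4, S = E(K, T) = 0xA; 0x8 ⊕ 0xA = 0x2.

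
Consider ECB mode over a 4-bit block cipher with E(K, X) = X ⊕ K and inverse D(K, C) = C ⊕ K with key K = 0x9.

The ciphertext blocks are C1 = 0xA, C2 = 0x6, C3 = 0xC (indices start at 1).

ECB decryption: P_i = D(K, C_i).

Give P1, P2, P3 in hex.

P1: D(K, 0xA) = 0x3.
P2: D(K, 0x6) = 0xF.
P3: D(K, 0xC) = 0x5.

P1 = 0x3, P2 = 0xF, P3 = 0x5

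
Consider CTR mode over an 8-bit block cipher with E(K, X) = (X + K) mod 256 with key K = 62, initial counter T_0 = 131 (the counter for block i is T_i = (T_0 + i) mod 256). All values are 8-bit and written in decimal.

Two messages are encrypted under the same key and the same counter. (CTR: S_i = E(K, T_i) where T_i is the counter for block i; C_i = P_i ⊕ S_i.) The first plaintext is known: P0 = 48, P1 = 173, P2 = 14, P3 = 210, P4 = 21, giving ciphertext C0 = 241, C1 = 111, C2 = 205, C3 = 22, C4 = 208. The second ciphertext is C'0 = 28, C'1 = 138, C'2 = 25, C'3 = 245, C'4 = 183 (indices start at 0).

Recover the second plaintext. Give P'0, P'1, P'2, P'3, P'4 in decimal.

In CTR with a reused counter, both messages share the same keystream S_i, so C_i ⊕ C'_i = P_i ⊕ P'_i and thus P'_i = P_i ⊕ C_i ⊕ C'_i.
P'0: 48 ⊕ 241 ⊕ 28 = 221.
P'1: 173 ⊕ 111 ⊕ 138 = 72.
P'2: 14 ⊕ 205 ⊕ 25 = 218.
P'3: 210 ⊕ 22 ⊕ 245 = 49.
P'4: 21 ⊕ 208 ⊕ 183 = 114.

P'0 = 221, P'1 = 72, P'2 = 218, P'3 = 49, P'4 = 114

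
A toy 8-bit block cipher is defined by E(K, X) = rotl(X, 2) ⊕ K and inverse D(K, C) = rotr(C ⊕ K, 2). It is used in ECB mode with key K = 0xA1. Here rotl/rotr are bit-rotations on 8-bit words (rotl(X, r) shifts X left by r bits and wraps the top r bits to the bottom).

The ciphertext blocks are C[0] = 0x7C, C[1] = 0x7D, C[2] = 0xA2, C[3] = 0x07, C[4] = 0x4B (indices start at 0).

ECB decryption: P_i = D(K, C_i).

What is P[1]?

P[1] = 0x37

P[1]: D(K, 0x7D) = 0x37.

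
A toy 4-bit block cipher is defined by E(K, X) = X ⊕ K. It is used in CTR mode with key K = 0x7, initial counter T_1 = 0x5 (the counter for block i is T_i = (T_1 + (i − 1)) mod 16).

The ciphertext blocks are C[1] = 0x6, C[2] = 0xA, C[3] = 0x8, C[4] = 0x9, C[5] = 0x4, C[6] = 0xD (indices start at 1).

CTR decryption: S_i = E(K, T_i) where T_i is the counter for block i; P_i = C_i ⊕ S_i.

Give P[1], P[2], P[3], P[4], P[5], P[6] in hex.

P[1]: T = 0x5, S = E(K, T) = 0x2; 0x6 ⊕ 0x2 = 0x4.
P[2]: T = 0x6, S = E(K, T) = 0x1; 0xA ⊕ 0x1 = 0xB.
P[3]: T = 0x7, S = E(K, T) = 0x0; 0x8 ⊕ 0x0 = 0x8.
P[4]: T = 0x8, S = E(K, T) = 0xF; 0x9 ⊕ 0xF = 0x6.
P[5]: T = 0x9, S = E(K, T) = 0xE; 0x4 ⊕ 0xE = 0xA.
P[6]: T = 0xA, S = E(K, T) = 0xD; 0xD ⊕ 0xD = 0x0.

P[1] = 0x4, P[2] = 0xB, P[3] = 0x8, P[4] = 0x6, P[5] = 0xA, P[6] = 0x0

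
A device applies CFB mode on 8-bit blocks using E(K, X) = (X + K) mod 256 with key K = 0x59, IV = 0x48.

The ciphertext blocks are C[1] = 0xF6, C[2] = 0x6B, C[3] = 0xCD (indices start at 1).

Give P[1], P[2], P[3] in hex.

P[1] = 0x57, P[2] = 0x24, P[3] = 0x09

CFB decryption: P_i = C_i ⊕ E(K, C_{i−1}), with C_{0} = IV.
P[1]: E(K, 0x48) = 0xA1; 0xF6 ⊕ 0xA1 = 0x57.
P[2]: E(K, 0xF6) = 0x4F; 0x6B ⊕ 0x4F = 0x24.
P[3]: E(K, 0x6B) = 0xC4; 0xCD ⊕ 0xC4 = 0x09.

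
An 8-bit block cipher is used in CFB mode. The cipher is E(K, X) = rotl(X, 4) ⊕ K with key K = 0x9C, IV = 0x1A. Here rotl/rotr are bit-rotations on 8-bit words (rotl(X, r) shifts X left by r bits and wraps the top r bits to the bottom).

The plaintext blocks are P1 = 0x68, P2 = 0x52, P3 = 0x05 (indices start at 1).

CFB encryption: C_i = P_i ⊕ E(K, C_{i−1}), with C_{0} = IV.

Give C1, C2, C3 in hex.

C1: E(K, 0x1A) = 0x3D; 0x68 ⊕ 0x3D = 0x55.
C2: E(K, 0x55) = 0xC9; 0x52 ⊕ 0xC9 = 0x9B.
C3: E(K, 0x9B) = 0x25; 0x05 ⊕ 0x25 = 0x20.

C1 = 0x55, C2 = 0x9B, C3 = 0x20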